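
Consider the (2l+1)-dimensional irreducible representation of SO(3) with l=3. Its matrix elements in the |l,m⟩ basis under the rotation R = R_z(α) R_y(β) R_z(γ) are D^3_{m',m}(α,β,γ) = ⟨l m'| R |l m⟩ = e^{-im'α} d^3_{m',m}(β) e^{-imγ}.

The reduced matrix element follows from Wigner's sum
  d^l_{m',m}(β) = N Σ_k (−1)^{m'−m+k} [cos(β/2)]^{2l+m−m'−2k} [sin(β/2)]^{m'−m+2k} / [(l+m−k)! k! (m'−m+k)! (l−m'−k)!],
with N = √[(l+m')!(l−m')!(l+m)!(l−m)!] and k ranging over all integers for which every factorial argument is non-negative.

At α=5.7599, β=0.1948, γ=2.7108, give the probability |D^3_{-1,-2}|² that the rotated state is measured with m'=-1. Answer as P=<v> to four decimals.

P=0.0868

Split into d^3_{-1,-2}(β=0.1948) × two z-phases.
Half-angle: c=0.995260, s=0.097246. N=√(2·24·1·120)=75.894664
k∈{0,1} keeps every argument non-negative
  k=0: (−1)^1·75.8947/(24)·0.9953^5·0.0972^1 = -0.300300
  k=1: (−1)^2·75.8947/(12)·0.9953^3·0.0972^3 = +0.005734
d^3_{-1,-2}(0.1948) = -0.300300 +0.005734 = -0.294566
|D^3_{-1,-2}|² = |d^3_{-1,-2}(β)|² = (-0.294566)² = 0.086769 (the z-rotation phases have unit modulus)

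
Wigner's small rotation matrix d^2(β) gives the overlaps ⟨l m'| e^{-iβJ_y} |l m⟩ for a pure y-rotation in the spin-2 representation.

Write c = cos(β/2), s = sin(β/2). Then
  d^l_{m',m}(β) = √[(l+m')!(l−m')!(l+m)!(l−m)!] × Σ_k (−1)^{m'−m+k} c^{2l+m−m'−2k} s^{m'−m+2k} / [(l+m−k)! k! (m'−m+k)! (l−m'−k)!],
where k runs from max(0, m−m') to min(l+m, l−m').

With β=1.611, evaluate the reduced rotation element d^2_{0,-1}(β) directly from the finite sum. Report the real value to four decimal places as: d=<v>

d^2_{0,-1}(β=1.611) via Wigner's sum:
c=cos(1.611/2)=0.692751, s=sin(1.611/2)=0.721177; N=√[2·2·1·6]=4.898979
The bounds max(0,m−m')=0 and min(l+m,l−m')=1 give 2 terms
  k=0: (−1)^1·4.8990/(2)·0.6928^3·0.7212^1 = -0.587285
  k=1: (−1)^2·4.8990/(2)·0.6928^1·0.7212^3 = +0.636471
d^2_{0,-1}(1.611) = -0.587285 +0.636471 = +0.049186

d=0.0492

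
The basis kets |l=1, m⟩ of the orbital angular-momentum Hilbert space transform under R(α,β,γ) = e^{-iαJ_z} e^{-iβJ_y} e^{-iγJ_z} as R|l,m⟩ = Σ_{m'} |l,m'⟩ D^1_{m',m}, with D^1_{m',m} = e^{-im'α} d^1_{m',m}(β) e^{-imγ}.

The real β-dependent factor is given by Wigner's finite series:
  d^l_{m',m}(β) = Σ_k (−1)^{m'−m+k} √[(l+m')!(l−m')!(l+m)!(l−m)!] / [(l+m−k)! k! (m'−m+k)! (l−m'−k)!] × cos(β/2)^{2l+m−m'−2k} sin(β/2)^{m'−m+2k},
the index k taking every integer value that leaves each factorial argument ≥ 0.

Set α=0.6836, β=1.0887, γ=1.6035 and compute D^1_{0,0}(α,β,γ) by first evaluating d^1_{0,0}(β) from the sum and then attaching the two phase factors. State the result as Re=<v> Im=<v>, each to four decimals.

Split into d^1_{0,0}(β=1.0887) × two z-phases.
c=cos(1.0887/2)=0.855464, s=sin(1.0887/2)=0.517862; N=√[1·1·1·1]=1.000000
Admissible k: 0..1 (factorial args all ≥0)
  k=0: (−1)^0·1.0000/(1)·0.8555^2·0.5179^0 = +0.731819
  k=1: (−1)^1·1.0000/(1)·0.8555^0·0.5179^2 = -0.268181
d^1_{0,0}(1.0887) = +0.731819 -0.268181 = +0.463638
Attach z-rotation phases: D = e^{-i(0)(0.6836)}·(+0.463638)·e^{-i(0)(1.6035)} = +0.463638+0.000000i

Re=0.4636 Im=0.0000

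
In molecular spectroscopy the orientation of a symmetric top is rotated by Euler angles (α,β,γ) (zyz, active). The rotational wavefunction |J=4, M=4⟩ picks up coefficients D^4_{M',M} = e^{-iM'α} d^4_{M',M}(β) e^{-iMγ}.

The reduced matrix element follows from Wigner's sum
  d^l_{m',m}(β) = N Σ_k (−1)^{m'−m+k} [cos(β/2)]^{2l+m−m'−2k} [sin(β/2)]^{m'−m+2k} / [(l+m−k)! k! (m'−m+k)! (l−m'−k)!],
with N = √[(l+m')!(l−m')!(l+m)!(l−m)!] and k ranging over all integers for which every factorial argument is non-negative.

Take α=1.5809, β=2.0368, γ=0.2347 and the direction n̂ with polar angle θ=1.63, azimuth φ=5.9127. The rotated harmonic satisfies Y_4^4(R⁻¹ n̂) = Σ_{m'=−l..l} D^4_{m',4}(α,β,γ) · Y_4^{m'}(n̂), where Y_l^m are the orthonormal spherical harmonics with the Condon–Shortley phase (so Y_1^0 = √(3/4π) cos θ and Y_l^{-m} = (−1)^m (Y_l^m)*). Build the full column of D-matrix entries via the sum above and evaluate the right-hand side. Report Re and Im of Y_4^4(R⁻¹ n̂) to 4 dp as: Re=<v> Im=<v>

Need the full column D^4_{m',4} for m'=−4..4 at α=1.5809, β=2.0368, γ=0.2347.
cos(β/2)=0.524729, sin(β/2)=0.851270
d^4_{-4,4}: single k=8 term ⇒ +0.275763;  D = +0.171766-0.215736i
d^4_{-3,4}: single k=7 term ⇒ +0.480783;  D = -0.379134-0.295652i
d^4_{-2,4}: single k=6 term ⇒ +0.554436;  D = -0.336509+0.440637i
d^4_{-1,4}: single k=5 term ⇒ +0.483319;  D = +0.387061+0.289449i
d^4_{0,4}: single k=4 term ⇒ +0.333086;  D = +0.196773-0.268750i
d^4_{1,4}: single k=3 term ⇒ +0.183641;  D = -0.149259-0.106984i
d^4_{2,4}: single k=2 term ⇒ +0.080043;  D = -0.045971+0.065525i
d^4_{3,4}: single k=1 term ⇒ +0.026373;  D = +0.021741+0.014928i
d^4_{4,4}: single k=0 term ⇒ +0.005747;  D = +0.003205-0.004771i
Y_4^{m'}(θ=1.63,φ=5.9127) and Σ D·Y over m':
  (+0.1718-0.2157i)·(+0.0390+0.4377i)  (-0.3791-0.2957i)·(-0.0327-0.0660i)  (-0.3365+0.4406i)·(-0.2399-0.2195i)  (+0.3871+0.2894i)·(+0.0775+0.0301i)  (+0.1968-0.2688i)·(+0.3063+0.0000i)  (-0.1493-0.1070i)·(-0.0775+0.0301i)  (-0.0460+0.0655i)·(-0.2399+0.2195i)  (+0.0217+0.0149i)·(+0.0327-0.0660i)  (+0.0032-0.0048i)·(+0.0390-0.4377i)
Y_4^4(R⁻¹ n̂) = +0.364166-0.003173i

Re=0.3642 Im=-0.0032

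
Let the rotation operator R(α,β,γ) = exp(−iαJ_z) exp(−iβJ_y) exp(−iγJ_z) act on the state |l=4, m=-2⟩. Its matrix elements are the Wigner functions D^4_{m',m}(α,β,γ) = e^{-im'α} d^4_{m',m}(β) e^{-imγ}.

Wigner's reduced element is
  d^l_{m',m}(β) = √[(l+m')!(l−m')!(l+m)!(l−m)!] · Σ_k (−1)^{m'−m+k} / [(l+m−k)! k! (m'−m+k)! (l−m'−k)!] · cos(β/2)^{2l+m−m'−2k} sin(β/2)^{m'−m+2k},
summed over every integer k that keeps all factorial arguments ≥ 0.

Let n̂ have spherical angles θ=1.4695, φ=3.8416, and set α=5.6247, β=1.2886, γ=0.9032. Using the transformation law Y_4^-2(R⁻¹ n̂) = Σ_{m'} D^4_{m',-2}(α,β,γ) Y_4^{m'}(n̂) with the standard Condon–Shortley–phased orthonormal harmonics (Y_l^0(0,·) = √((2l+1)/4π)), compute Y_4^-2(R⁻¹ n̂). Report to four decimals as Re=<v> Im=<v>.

Re=-0.1346 Im=0.2182

Need the full column D^4_{m',-2} for m'=−4..4 at α=5.6247, β=1.2886, γ=0.9032.
cos(β/2)=0.799520, sin(β/2)=0.600639
d^4_{-4,-2}: single k=2 term ⇒ +0.498636;  D = +0.337421-0.367130i
d^4_{-3,-2}: k∈[1..2] ⇒ +0.469337 -0.794646 = -0.325309;  D = -0.320671+0.054734i
d^4_{-2,-2}: k∈[0..2] ⇒ +0.166969 -1.130799 +0.797744 = -0.166086;  D = -0.146588-0.078081i
d^4_{-1,-2}: k∈[0..2] ⇒ -0.532178 +1.501739 -0.565029 = +0.404532;  D = +0.166016+0.368897i
d^4_{0,-2}: k∈[0..2] ⇒ +0.893975 -1.345433 +0.284748 = -0.166709;  D = +0.038915-0.162104i
d^4_{1,-2}: k∈[0..2] ⇒ -1.001159 +0.847544 -0.095667 = -0.249282;  D = +0.194350-0.156108i
d^4_{2,-2}: k∈[0..2] ⇒ +0.797744 -0.360181 +0.016940 = +0.454502;  D = -0.454427+0.008281i
d^4_{3,-2}: k∈[0..1] ⇒ -0.448478 +0.084370 = -0.364108;  D = +0.291992+0.217521i
d^4_{4,-2}: single k=0 term ⇒ +0.158825;  D = -0.042677-0.152984i
Y_4^{m'}(θ=1.4695,φ=3.8416) and Σ D·Y over m':
  (+0.3374-0.3671i)·(-0.4085-0.1452i)  (-0.3207+0.0547i)·(+0.0629+0.1076i)  (-0.1466-0.0781i)·(-0.0522+0.3029i)  (+0.1660+0.3689i)·(+0.1066-0.0898i)  (+0.0389-0.1621i)·(+0.2853+0.0000i)  (+0.1943-0.1561i)·(-0.1066-0.0898i)  (-0.4544+0.0083i)·(-0.0522-0.3029i)  (+0.2920+0.2175i)·(-0.0629+0.1076i)  (-0.0427-0.1530i)·(-0.4085+0.1452i)
Y_4^-2(R⁻¹ n̂) = -0.134589+0.218196i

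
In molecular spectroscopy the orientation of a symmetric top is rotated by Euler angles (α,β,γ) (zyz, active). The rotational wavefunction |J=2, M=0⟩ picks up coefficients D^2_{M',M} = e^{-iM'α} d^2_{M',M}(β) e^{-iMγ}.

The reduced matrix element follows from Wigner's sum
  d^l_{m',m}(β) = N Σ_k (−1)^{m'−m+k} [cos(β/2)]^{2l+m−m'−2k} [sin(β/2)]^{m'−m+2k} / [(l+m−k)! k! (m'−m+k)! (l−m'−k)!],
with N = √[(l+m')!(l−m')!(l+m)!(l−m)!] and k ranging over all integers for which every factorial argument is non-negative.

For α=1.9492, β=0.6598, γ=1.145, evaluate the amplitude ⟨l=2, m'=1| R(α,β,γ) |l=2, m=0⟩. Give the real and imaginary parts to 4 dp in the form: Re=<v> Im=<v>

Split into d^2_{1,0}(β=0.6598) × two z-phases.
c=cos(0.6598/2)=0.946075, s=sin(0.6598/2)=0.323948; N=√[6·1·2·2]=4.898979
Admissible k: 0..1 (factorial args all ≥0)
  k=0: (−1)^1·4.8990/(2)·0.9461^3·0.3239^1 = -0.671936
  k=1: (−1)^2·4.8990/(2)·0.9461^1·0.3239^3 = +0.078782
d^2_{1,0}(0.6598) = -0.671936 +0.078782 = -0.593154
D = (-0.369438-0.929256i)·(-0.593154)·(+1.000000+0.000000i) = +0.219133+0.551191i

Re=0.2191 Im=0.5512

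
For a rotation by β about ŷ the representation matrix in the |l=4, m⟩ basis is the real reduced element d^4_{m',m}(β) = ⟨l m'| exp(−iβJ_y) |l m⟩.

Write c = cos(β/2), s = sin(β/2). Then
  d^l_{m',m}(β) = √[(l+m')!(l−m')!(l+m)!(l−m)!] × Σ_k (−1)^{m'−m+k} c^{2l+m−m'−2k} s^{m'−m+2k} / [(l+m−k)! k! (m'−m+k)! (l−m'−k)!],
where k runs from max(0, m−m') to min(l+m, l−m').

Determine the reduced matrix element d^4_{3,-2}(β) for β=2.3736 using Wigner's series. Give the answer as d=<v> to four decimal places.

d=0.4213

d^4_{3,-2}(β=2.3736) via Wigner's sum:
Half-angle: c=0.374629, s=0.927175. N=√(5040·1·2·720)=2693.993318
The bounds max(0,m−m')=0 and min(l+m,l−m')=1 give 2 terms
  k=0: (−1)^5·2693.9933/(240)·0.3746^3·0.9272^5 = -0.404387
  k=1: (−1)^6·2693.9933/(720)·0.3746^1·0.9272^7 = +0.825652
d^4_{3,-2}(2.3736) = -0.404387 +0.825652 = +0.421265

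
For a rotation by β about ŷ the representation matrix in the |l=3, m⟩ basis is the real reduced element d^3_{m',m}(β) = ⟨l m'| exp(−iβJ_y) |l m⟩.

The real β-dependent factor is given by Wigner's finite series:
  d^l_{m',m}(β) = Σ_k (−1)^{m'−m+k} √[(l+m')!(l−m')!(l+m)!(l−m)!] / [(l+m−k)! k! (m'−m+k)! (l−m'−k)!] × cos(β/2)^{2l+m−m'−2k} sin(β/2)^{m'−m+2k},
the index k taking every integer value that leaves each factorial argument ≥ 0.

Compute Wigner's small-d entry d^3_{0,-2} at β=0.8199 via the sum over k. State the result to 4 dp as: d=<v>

d^3_{0,-2}(β=0.8199) via Wigner's sum:
c=cos(0.8199/2)=0.917141, s=sin(0.8199/2)=0.398563; N=√[6·6·1·120]=65.726707
k: max(0,(-2)−(0))=0 … min(3+(-2),3−(0))=1
  k=0: (−1)^2·65.7267/(12)·0.9171^4·0.3986^2 = +0.615601
  k=1: (−1)^3·65.7267/(12)·0.9171^2·0.3986^4 = -0.116258
d^3_{0,-2}(0.8199) = +0.615601 -0.116258 = +0.499343

d=0.4993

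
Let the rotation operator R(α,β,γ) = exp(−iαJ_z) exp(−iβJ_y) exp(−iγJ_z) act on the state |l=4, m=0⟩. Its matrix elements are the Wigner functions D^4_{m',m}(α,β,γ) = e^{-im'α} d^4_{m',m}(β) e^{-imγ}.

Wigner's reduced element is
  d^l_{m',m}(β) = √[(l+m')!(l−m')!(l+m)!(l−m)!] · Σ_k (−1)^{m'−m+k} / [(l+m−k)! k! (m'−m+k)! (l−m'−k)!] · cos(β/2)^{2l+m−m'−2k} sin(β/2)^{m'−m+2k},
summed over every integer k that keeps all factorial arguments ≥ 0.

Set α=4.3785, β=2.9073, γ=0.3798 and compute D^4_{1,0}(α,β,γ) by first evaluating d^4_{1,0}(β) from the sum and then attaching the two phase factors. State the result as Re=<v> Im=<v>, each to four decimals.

Re=-0.1499 Im=0.4321

Split into d^4_{1,0}(β=2.9073) × two z-phases.
c=cos(2.9073/2)=0.116879, s=sin(2.9073/2)=0.993146; N=√[120·6·24·24]=643.987578
k∈{0,1,2,3} keeps every argument non-negative
  k=0: (−1)^1·643.9876/(144)·0.1169^7·0.9931^1 = -0.000001
  k=1: (−1)^2·643.9876/(24)·0.1169^5·0.9931^3 = +0.000573
  k=2: (−1)^3·643.9876/(24)·0.1169^3·0.9931^5 = -0.041394
  k=3: (−1)^4·643.9876/(144)·0.1169^1·0.9931^7 = +0.498129
d^4_{1,0}(2.9073) = -0.000001 +0.000573 -0.041394 +0.498129 = +0.457307
Attach z-rotation phases: D = e^{-i(1)(4.3785)}·(+0.457307)·e^{-i(0)(0.3798)} = -0.149869+0.432053i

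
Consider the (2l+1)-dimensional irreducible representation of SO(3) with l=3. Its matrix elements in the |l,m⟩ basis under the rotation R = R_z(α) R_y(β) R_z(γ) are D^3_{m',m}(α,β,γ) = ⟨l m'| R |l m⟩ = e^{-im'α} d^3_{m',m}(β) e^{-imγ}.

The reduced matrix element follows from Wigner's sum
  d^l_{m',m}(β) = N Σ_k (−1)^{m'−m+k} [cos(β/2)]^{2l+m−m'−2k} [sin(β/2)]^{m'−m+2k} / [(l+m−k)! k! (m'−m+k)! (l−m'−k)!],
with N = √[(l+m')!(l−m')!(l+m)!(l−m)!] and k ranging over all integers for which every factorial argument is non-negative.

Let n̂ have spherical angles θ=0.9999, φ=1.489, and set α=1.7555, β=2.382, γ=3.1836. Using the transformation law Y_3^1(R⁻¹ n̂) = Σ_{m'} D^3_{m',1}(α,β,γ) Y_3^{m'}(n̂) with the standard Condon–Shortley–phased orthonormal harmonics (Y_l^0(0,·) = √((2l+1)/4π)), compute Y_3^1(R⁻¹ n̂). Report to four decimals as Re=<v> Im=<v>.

Re=0.2695 Im=0.0503

Need the full column D^3_{m',1} for m'=−3..3 at α=1.7555, β=2.382, γ=3.1836.
cos(β/2)=0.370731, sin(β/2)=0.928740
d^3_{-3,1}: single k=4 term ⇒ +0.396042;  D = -0.194065+0.345236i
d^3_{-2,1}: k∈[3..4] ⇒ +0.258161 -0.810085 = -0.551924;  D = -0.522606-0.177489i
d^3_{-1,1}: k∈[2..4] ⇒ +0.097764 -0.818061 +0.641749 = -0.078548;  D = -0.011170+0.077749i
d^3_{0,1}: k∈[1..3] ⇒ +0.022531 -0.424202 +0.887403 = +0.485733;  D = -0.485304+0.020398i
d^3_{1,1}: k∈[0..2] ⇒ +0.002596 -0.130351 +0.613545 = +0.485790;  D = +0.109193+0.473359i
d^3_{2,1}: k∈[0..1] ⇒ -0.020568 +0.258161 = +0.237593;  D = +0.217767-0.095015i
d^3_{3,1}: single k=0 term ⇒ +0.063106;  D = -0.035430-0.052222i
Y_3^{m'}(θ=0.9999,φ=1.489) and Σ D·Y over m':
  (-0.1941+0.3452i)·(-0.0604+0.2411i)  (-0.5226-0.1775i)·(-0.3858-0.0637i)  (-0.0112+0.0777i)·(+0.0102-0.1247i)  (-0.4853+0.0204i)·(-0.3105+0.0000i)  (+0.1092+0.4734i)·(-0.0102-0.1247i)  (+0.2178-0.0950i)·(-0.3858+0.0637i)  (-0.0354-0.0522i)·(+0.0604+0.2411i)
Y_3^1(R⁻¹ n̂) = +0.269475+0.050341i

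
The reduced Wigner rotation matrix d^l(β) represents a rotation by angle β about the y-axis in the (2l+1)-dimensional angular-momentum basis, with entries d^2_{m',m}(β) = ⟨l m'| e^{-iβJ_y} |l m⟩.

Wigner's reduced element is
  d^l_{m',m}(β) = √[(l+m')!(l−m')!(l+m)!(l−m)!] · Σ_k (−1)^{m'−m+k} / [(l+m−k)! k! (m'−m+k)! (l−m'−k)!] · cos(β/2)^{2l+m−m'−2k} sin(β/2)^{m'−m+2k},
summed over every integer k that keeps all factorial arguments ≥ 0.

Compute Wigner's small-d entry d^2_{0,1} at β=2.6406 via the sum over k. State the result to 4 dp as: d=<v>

d^2_{0,1}(β=2.6406) via Wigner's sum:
With c≡cos(β/2)=0.247885 and s≡sin(β/2)=0.968790, N=[2·2·6·1]^{1/2}=4.898979
The bounds max(0,m−m')=1 and min(l+m,l−m')=2 give 2 terms
  k=1: (−1)^0·4.8990/(2)·0.2479^3·0.9688^1 = +0.036146
  k=2: (−1)^1·4.8990/(2)·0.2479^1·0.9688^3 = -0.552095
d^2_{0,1}(2.6406) = +0.036146 -0.552095 = -0.515949

d=-0.5159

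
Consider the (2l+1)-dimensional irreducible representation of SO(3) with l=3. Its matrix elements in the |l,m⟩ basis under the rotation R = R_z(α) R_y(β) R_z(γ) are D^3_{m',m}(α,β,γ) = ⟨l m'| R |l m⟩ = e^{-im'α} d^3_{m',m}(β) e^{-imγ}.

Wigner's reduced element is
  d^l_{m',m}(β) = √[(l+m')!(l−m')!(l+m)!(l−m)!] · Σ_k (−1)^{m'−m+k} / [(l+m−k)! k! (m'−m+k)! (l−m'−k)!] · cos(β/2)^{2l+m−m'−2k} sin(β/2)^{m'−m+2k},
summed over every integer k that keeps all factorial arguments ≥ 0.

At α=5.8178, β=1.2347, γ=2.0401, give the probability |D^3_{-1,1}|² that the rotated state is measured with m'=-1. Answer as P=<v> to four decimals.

Split into d^3_{-1,1}(β=1.2347) × two z-phases.
Half-angle: c=0.815415, s=0.578876. N=√(2·24·24·2)=48.000000
The bounds max(0,m−m')=2 and min(l+m,l−m')=4 give 3 terms
  k=2: (−1)^0·48.0000/(8)·0.8154^4·0.5789^2 = +0.888870
  k=3: (−1)^1·48.0000/(6)·0.8154^2·0.5789^4 = -0.597298
  k=4: (−1)^2·48.0000/(48)·0.8154^0·0.5789^6 = +0.037628
d^3_{-1,1}(1.2347) = +0.888870 -0.597298 +0.037628 = +0.329201
|D^3_{-1,1}|² = |d^3_{-1,1}(β)|² = (+0.329201)² = 0.108373 (the z-rotation phases have unit modulus)

P=0.1084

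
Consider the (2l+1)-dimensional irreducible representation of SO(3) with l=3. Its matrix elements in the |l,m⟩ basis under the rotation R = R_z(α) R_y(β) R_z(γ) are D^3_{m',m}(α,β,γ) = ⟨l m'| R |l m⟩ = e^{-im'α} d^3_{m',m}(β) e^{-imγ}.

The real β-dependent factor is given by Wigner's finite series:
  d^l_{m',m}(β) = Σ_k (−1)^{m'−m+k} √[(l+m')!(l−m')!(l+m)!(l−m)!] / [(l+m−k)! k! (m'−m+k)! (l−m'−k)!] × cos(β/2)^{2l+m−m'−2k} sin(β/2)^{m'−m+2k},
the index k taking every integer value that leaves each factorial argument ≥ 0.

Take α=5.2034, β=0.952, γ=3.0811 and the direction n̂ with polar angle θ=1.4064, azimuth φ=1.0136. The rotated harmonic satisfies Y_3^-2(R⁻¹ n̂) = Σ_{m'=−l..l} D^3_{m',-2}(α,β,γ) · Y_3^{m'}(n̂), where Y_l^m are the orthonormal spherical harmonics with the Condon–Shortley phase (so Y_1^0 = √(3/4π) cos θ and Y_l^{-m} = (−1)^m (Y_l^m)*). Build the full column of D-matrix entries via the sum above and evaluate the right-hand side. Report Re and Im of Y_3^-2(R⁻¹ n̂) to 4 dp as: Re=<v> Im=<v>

Need the full column D^3_{m',-2} for m'=−3..3 at α=5.2034, β=0.952, γ=3.0811.
cos(β/2)=0.888835, sin(β/2)=0.458228
d^3_{-3,-2}: single k=1 term ⇒ +0.622676;  D = -0.607838+0.135126i
d^3_{-2,-2}: k∈[0..1] ⇒ +0.493091 -0.655265 = -0.162174;  D = +0.105681+0.123012i
d^3_{-1,-2}: k∈[0..1] ⇒ -0.803872 +0.427304 = -0.376568;  D = -0.136182+0.351081i
d^3_{0,-2}: k∈[0..1] ⇒ +0.717807 -0.190778 = +0.527029;  D = +0.523176-0.063607i
d^3_{1,-2}: k∈[0..1] ⇒ -0.427304 +0.056784 = -0.370520;  D = -0.212865-0.303271i
d^3_{2,-2}: k∈[0..1] ⇒ +0.174155 -0.009257 = +0.164898;  D = -0.074355+0.147183i
d^3_{3,-2}: single k=0 term ⇒ -0.043985;  D = +0.043973-0.001021i
Y_3^{m'}(θ=1.4064,φ=1.0136) and Σ D·Y over m':
  (-0.6078+0.1351i)·(-0.3985-0.0403i)  (+0.1057+0.1230i)·(-0.0717-0.1461i)  (-0.1362+0.3511i)·(-0.1460+0.2344i)  (+0.5232-0.0636i)·(-0.1750+0.0000i)  (-0.2129-0.3033i)·(+0.1460+0.2344i)  (-0.0744+0.1472i)·(-0.0717+0.1461i)  (+0.0440-0.0010i)·(+0.3985-0.0403i)
Y_3^-2(R⁻¹ n̂) = +0.145421-0.243438i

Re=0.1454 Im=-0.2434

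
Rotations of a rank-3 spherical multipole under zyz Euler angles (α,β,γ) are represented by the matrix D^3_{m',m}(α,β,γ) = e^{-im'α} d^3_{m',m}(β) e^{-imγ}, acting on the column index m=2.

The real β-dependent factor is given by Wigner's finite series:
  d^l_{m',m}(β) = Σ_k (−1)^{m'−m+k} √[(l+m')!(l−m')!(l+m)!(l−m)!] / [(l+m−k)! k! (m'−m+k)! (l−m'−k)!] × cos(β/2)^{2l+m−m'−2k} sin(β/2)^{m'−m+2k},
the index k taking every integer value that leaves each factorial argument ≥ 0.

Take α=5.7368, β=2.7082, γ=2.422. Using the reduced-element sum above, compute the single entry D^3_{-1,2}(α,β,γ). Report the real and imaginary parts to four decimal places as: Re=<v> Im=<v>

Re=-0.3421 Im=-0.4248

Split into d^3_{-1,2}(β=2.7082) × two z-phases.
c=cos(2.7082/2)=0.215004, s=sin(2.7082/2)=0.976613; N=√[2·24·120·1]=75.894664
k∈{3,4} keeps every argument non-negative
  k=3: (−1)^0·75.8947/(12)·0.2150^3·0.9766^3 = +0.058552
  k=4: (−1)^1·75.8947/(24)·0.2150^1·0.9766^5 = -0.604032
d^3_{-1,2}(2.7082) = +0.058552 -0.604032 = -0.545480
D = (+0.854408-0.519602i)·(-0.545480)·(+0.131231+0.991352i) = -0.342144-0.424837i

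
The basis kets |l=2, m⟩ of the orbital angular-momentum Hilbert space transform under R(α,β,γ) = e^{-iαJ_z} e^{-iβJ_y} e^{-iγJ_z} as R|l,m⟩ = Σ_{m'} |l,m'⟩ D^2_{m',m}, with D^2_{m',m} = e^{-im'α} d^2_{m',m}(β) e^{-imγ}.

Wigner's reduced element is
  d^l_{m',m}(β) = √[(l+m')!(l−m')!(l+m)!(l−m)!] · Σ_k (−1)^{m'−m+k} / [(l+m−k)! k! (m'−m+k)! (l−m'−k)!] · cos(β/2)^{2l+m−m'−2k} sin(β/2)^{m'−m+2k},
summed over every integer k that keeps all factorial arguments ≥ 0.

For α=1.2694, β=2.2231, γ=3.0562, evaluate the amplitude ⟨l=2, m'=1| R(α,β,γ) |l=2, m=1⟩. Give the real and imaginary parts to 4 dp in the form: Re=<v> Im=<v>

Re=0.1641 Im=-0.4029

First d^2_{1,1}(β=2.2231), then the phase factors e^{-i(1)α} and e^{-i(1)γ}:
c=cos(2.2231/2)=0.443273, s=sin(2.2231/2)=0.896387; N=√[6·1·6·1]=6.000000
The bounds max(0,m−m')=0 and min(l+m,l−m')=1 give 2 terms
  k=0: (−1)^0·6.0000/(6)·0.4433^4·0.8964^0 = +0.038609
  k=1: (−1)^1·6.0000/(2)·0.4433^2·0.8964^2 = -0.473646
d^2_{1,1}(2.2231) = +0.038609 -0.473646 = -0.435038
D = (+0.296854-0.954923i)·(-0.435038)·(-0.996356-0.085289i) = +0.164103-0.402899i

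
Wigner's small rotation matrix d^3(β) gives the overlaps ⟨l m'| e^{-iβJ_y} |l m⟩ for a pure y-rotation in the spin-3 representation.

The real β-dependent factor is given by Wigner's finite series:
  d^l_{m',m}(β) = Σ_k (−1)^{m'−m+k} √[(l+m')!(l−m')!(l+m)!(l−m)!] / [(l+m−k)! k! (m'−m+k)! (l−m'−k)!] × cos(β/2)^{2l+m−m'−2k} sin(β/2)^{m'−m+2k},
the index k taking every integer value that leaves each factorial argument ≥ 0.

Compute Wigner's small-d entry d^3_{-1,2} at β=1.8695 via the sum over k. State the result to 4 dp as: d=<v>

d^3_{-1,2}(β=1.8695) via Wigner's sum:
c=cos(1.8695/2)=0.594020, s=sin(1.8695/2)=0.804451; N=√[2·24·120·1]=75.894664
Admissible k: 3..4 (factorial args all ≥0)
  k=3: (−1)^0·75.8947/(12)·0.5940^3·0.8045^3 = +0.690129
  k=4: (−1)^1·75.8947/(24)·0.5940^1·0.8045^5 = -0.632845
d^3_{-1,2}(1.8695) = +0.690129 -0.632845 = +0.057284

d=0.0573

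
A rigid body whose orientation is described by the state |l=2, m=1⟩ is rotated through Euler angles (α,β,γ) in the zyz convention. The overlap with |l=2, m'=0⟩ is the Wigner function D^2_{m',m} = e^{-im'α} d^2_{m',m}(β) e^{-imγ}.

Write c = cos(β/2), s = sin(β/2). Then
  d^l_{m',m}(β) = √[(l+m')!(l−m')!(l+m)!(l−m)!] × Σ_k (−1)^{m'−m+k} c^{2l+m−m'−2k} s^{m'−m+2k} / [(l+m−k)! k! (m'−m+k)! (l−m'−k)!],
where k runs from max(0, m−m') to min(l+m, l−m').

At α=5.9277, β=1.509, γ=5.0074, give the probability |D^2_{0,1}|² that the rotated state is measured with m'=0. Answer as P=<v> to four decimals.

First d^2_{0,1}(β=1.509), then the phase factors e^{-i(0)α} and e^{-i(1)γ}:
c=cos(1.509/2)=0.728614, s=sin(1.509/2)=0.684924; N=√[2·2·6·1]=4.898979
The bounds max(0,m−m')=1 and min(l+m,l−m')=2 give 2 terms
  k=1: (−1)^0·4.8990/(2)·0.7286^3·0.6849^1 = +0.648950
  k=2: (−1)^1·4.8990/(2)·0.7286^1·0.6849^3 = -0.573457
d^2_{0,1}(1.509) = +0.648950 -0.573457 = +0.075492
|D^2_{0,1}|² = |d^2_{0,1}(β)|² = (+0.075492)² = 0.005699 (the z-rotation phases have unit modulus)

P=0.0057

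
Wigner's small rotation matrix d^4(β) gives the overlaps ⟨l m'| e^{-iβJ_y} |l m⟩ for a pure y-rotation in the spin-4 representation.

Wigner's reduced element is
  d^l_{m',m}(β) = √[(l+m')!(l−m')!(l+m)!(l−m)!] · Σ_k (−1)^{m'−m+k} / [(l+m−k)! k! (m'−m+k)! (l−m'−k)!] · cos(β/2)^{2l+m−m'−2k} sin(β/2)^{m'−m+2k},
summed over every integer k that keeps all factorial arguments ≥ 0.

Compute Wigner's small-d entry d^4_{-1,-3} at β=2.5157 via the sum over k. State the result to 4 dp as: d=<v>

d^4_{-1,-3}(β=2.5157) via Wigner's sum:
Half-angle: c=0.307863, s=0.951431. N=√(6·120·1·5040)=1904.940944
k∈{0,1} keeps every argument non-negative
  k=0: (−1)^2·1904.9409/(240)·0.3079^6·0.9514^2 = +0.006117
  k=1: (−1)^3·1904.9409/(144)·0.3079^4·0.9514^4 = -0.097378
d^4_{-1,-3}(2.5157) = +0.006117 -0.097378 = -0.091260

d=-0.0913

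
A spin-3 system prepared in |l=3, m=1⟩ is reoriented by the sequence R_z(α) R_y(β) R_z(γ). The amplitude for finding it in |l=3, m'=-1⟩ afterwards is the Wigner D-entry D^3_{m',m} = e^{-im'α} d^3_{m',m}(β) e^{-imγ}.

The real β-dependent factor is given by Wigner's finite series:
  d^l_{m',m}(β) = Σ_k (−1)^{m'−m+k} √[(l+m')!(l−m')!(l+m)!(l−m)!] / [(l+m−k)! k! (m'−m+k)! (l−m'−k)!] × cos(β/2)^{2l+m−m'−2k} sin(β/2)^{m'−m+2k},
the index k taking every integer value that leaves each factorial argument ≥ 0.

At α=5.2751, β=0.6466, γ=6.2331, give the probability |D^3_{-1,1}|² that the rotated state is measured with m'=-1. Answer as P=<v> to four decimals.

Split into d^3_{-1,1}(β=0.6466) × two z-phases.
Half-angle: c=0.948192, s=0.317697. N=√(2·24·24·2)=48.000000
k: max(0,(1)−(-1))=2 … min(3+(1),3−(-1))=4
  k=2: (−1)^0·48.0000/(8)·0.9482^4·0.3177^2 = +0.489513
  k=3: (−1)^1·48.0000/(6)·0.9482^2·0.3177^4 = -0.073272
  k=4: (−1)^2·48.0000/(48)·0.9482^0·0.3177^6 = +0.001028
d^3_{-1,1}(0.6466) = +0.489513 -0.073272 +0.001028 = +0.417269
|D^3_{-1,1}|² = |d^3_{-1,1}(β)|² = (+0.417269)² = 0.174113 (the z-rotation phases have unit modulus)

P=0.1741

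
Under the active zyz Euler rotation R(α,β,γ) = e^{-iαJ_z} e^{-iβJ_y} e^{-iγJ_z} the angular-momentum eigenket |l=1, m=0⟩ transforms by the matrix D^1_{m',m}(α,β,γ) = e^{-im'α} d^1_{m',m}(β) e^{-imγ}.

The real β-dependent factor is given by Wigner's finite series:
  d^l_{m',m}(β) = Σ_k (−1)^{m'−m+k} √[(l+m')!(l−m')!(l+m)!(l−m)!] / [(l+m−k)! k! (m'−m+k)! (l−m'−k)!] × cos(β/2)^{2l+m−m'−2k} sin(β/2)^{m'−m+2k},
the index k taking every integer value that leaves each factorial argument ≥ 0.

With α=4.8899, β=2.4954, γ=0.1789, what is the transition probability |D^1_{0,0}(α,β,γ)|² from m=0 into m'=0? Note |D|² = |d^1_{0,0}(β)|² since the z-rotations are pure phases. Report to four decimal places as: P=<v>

First d^1_{0,0}(β=2.4954), then the phase factors e^{-i(0)α} and e^{-i(0)γ}:
c=cos(2.4954/2)=0.317504, s=sin(2.4954/2)=0.948257; N=√[1·1·1·1]=1.000000
Admissible k: 0..1 (factorial args all ≥0)
  k=0: (−1)^0·1.0000/(1)·0.3175^2·0.9483^0 = +0.100809
  k=1: (−1)^1·1.0000/(1)·0.3175^0·0.9483^2 = -0.899191
d^1_{0,0}(2.4954) = +0.100809 -0.899191 = -0.798382
|D^1_{0,0}|² = |d^1_{0,0}(β)|² = (-0.798382)² = 0.637414 (the z-rotation phases have unit modulus)

P=0.6374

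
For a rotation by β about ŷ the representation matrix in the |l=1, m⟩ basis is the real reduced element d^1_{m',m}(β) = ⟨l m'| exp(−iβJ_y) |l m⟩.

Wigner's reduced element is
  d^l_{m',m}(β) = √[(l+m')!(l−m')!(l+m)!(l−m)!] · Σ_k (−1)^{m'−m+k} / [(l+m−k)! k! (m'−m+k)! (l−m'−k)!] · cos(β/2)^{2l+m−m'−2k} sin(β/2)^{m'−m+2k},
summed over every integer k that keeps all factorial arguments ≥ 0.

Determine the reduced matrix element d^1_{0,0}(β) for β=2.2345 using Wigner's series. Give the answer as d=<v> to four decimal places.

d=-0.6160

d^1_{0,0}(β=2.2345) via Wigner's sum:
Half-angle: c=0.438156, s=0.898899. N=√(1·1·1·1)=1.000000
k∈{0,1} keeps every argument non-negative
  k=0: (−1)^0·1.0000/(1)·0.4382^2·0.8989^0 = +0.191981
  k=1: (−1)^1·1.0000/(1)·0.4382^0·0.8989^2 = -0.808019
d^1_{0,0}(2.2345) = +0.191981 -0.808019 = -0.616039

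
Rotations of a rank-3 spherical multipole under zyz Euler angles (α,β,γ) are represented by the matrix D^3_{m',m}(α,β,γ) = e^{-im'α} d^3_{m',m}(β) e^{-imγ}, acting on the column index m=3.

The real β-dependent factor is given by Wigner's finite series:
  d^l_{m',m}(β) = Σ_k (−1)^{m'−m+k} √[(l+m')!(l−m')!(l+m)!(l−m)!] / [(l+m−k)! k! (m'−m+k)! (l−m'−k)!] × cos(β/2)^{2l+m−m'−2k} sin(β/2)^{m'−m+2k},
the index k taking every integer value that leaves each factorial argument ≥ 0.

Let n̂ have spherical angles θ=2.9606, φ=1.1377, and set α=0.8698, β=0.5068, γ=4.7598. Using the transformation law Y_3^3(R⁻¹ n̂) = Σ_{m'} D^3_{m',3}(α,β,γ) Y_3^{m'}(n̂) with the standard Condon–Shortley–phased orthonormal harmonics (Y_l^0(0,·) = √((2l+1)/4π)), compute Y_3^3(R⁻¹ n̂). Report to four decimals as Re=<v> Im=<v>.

Need the full column D^3_{m',3} for m'=−3..3 at α=0.8698, β=0.5068, γ=4.7598.
cos(β/2)=0.968066, sin(β/2)=0.250697
d^3_{-3,3}: single k=6 term ⇒ +0.000248;  D = +0.000155+0.000194i
d^3_{-2,3}: single k=5 term ⇒ +0.002348;  D = +0.002347+0.000062i
d^3_{-1,3}: single k=4 term ⇒ +0.014337;  D = +0.009535-0.010707i
d^3_{0,3}: single k=3 term ⇒ +0.063926;  D = -0.009062-0.063280i
d^3_{1,3}: single k=2 term ⇒ +0.213778;  D = -0.181265-0.113332i
d^3_{2,3}: single k=1 term ⇒ +0.522094;  D = -0.497042+0.159785i
d^3_{3,3}: single k=0 term ⇒ +0.823055;  D = -0.312885+0.761264i
Y_3^{m'}(θ=2.9606,φ=1.1377) and Σ D·Y over m':
  (+0.0002+0.0002i)·(-0.0023+0.0007i)  (+0.0023+0.0001i)·(+0.0211+0.0248i)  (+0.0095-0.0107i)·(+0.0937-0.2027i)  (-0.0091-0.0633i)·(-0.6747+0.0000i)  (-0.1813-0.1133i)·(-0.0937-0.2027i)  (-0.4970+0.1598i)·(+0.0211-0.0248i)  (-0.3129+0.7613i)·(+0.0023+0.0007i)
Y_3^3(R⁻¹ n̂) = -0.008849+0.104459i

Re=-0.0088 Im=0.1045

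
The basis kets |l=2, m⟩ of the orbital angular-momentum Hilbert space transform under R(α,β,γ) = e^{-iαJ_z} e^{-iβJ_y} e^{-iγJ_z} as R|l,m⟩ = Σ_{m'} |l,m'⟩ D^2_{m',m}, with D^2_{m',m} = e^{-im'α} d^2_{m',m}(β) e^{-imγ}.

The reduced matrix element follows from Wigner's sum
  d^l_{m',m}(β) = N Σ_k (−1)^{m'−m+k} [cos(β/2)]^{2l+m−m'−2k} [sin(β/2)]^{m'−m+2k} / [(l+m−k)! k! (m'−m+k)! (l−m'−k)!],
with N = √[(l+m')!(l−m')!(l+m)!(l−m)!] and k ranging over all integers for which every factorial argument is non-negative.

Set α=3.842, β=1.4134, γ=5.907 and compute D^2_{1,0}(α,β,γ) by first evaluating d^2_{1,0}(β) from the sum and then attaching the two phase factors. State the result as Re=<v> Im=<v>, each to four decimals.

D^2_{1,0}(3.842,1.4134,5.907) = e^{-i·1·3.842}·d^2_{1,0}(1.4134)·e^{-i·0·5.907}. Compute d first:
With c≡cos(β/2)=0.760509 and s≡sin(β/2)=0.649328, N=[6·1·2·2]^{1/2}=4.898979
Admissible k: 0..1 (factorial args all ≥0)
  k=0: (−1)^1·4.8990/(2)·0.7605^3·0.6493^1 = -0.699604
  k=1: (−1)^2·4.8990/(2)·0.7605^1·0.6493^3 = +0.510002
d^2_{1,0}(1.4134) = -0.699604 +0.510002 = -0.189602
D = (-0.764580+0.644529i)·(-0.189602)·(+1.000000+0.000000i) = +0.144966-0.122204i

Re=0.1450 Im=-0.1222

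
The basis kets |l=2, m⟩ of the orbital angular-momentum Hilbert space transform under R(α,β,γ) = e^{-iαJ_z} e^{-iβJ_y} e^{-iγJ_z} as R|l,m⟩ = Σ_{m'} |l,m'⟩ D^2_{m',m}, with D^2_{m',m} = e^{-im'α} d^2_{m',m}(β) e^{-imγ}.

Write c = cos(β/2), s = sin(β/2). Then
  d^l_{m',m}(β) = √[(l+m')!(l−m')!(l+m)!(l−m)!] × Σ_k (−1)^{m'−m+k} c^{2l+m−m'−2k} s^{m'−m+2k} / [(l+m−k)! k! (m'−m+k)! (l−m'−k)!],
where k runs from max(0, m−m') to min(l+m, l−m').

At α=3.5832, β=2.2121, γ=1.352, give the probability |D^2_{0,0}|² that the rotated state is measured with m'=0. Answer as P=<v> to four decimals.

Split into d^2_{0,0}(β=2.2121) × two z-phases.
c=cos(2.2121/2)=0.448196, s=sin(2.2121/2)=0.893935; N=√[2·2·2·2]=4.000000
The bounds max(0,m−m')=0 and min(l+m,l−m')=2 give 3 terms
  k=0: (−1)^0·4.0000/(4)·0.4482^4·0.8939^0 = +0.040353
  k=1: (−1)^1·4.0000/(1)·0.4482^2·0.8939^2 = -0.642108
  k=2: (−1)^2·4.0000/(4)·0.4482^0·0.8939^4 = +0.638593
d^2_{0,0}(2.2121) = +0.040353 -0.642108 +0.638593 = +0.036838
|D^2_{0,0}|² = |d^2_{0,0}(β)|² = (+0.036838)² = 0.001357 (the z-rotation phases have unit modulus)

P=0.0014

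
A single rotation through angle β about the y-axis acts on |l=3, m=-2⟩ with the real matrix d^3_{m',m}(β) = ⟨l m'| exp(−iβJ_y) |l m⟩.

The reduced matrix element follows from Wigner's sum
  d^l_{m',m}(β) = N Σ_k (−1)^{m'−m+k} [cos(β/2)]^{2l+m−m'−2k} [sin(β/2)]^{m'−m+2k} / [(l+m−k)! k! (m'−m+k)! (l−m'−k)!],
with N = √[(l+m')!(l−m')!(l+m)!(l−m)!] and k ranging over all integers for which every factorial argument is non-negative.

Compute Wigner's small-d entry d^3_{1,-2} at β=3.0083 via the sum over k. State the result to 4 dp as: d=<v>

d^3_{1,-2}(β=3.0083) via Wigner's sum:
Half-angle: c=0.066597, s=0.997780. N=√(24·2·1·120)=75.894664
Admissible k: 0..1 (factorial args all ≥0)
  k=0: (−1)^3·75.8947/(12)·0.0666^3·0.9978^3 = -0.001856
  k=1: (−1)^4·75.8947/(24)·0.0666^1·0.9978^5 = +0.208271
d^3_{1,-2}(3.0083) = -0.001856 +0.208271 = +0.206415

d=0.2064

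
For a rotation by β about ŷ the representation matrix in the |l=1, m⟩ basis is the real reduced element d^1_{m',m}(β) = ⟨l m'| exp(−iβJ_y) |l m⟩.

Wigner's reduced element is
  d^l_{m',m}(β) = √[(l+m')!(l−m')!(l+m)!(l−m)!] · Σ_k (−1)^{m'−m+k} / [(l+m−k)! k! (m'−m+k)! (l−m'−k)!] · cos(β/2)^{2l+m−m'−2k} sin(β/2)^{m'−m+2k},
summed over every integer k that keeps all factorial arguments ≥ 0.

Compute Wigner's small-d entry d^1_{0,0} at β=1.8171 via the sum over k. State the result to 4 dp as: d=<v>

d=-0.2438

d^1_{0,0}(β=1.8171) via Wigner's sum:
With c≡cos(β/2)=0.614890 and s≡sin(β/2)=0.788613, N=[1·1·1·1]^{1/2}=1.000000
k: max(0,(0)−(0))=0 … min(1+(0),1−(0))=1
  k=0: (−1)^0·1.0000/(1)·0.6149^2·0.7886^0 = +0.378090
  k=1: (−1)^1·1.0000/(1)·0.6149^0·0.7886^2 = -0.621910
d^1_{0,0}(1.8171) = +0.378090 -0.621910 = -0.243821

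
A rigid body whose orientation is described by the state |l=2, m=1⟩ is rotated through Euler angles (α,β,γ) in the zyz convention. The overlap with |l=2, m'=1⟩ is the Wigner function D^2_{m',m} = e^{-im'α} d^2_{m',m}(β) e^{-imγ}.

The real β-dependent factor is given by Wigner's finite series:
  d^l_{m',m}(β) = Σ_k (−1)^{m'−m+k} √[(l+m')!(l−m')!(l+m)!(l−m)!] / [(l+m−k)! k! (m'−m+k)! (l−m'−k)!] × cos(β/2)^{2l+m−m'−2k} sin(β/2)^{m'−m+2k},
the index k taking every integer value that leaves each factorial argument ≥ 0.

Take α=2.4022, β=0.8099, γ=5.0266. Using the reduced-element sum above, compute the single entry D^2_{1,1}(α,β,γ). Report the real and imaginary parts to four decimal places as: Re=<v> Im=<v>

Re=0.1321 Im=-0.2918

D^2_{1,1}(2.4022,0.8099,5.0266) = e^{-i·1·2.4022}·d^2_{1,1}(0.8099)·e^{-i·1·5.0266}. Compute d first:
Half-angle: c=0.919122, s=0.393973. N=√(6·1·6·1)=6.000000
The bounds max(0,m−m')=0 and min(l+m,l−m')=1 give 2 terms
  k=0: (−1)^0·6.0000/(6)·0.9191^4·0.3940^0 = +0.713662
  k=1: (−1)^1·6.0000/(2)·0.9191^2·0.3940^2 = -0.393369
d^2_{1,1}(0.8099) = +0.713662 -0.393369 = +0.320293
Attach z-rotation phases: D = e^{-i(1)(2.4022)}·(+0.320293)·e^{-i(1)(5.0266)} = +0.132117-0.291776i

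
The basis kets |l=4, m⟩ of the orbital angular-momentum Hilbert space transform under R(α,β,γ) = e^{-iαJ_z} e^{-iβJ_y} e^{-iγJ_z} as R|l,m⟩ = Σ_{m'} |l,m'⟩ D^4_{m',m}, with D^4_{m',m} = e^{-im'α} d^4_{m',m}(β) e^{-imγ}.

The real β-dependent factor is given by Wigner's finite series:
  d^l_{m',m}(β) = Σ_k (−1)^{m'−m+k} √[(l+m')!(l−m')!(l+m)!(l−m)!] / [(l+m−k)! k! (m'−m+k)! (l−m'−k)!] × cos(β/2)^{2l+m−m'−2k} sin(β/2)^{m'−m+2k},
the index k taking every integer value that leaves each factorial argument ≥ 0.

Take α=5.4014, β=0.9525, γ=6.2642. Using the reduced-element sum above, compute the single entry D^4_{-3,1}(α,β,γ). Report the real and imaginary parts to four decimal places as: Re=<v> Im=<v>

First d^4_{-3,1}(β=0.9525), then the phase factors e^{-i(-3)α} and e^{-i(1)γ}:
With c≡cos(β/2)=0.888720 and s≡sin(β/2)=0.458450, N=[1·5040·120·6]^{1/2}=1904.940944
k∈{4,5} keeps every argument non-negative
  k=4: (−1)^0·1904.9409/(144)·0.8887^4·0.4584^4 = +0.364541
  k=5: (−1)^1·1904.9409/(240)·0.8887^2·0.4584^6 = -0.058204
d^4_{-3,1}(0.9525) = +0.364541 -0.058204 = +0.306337
Phases: e^{-i·(-3)·5.4014}=-0.879381-0.476120i, e^{-i·(1)·6.2642}=+0.999820+0.018984i ⇒ D=-0.266570-0.150941i

Re=-0.2666 Im=-0.1509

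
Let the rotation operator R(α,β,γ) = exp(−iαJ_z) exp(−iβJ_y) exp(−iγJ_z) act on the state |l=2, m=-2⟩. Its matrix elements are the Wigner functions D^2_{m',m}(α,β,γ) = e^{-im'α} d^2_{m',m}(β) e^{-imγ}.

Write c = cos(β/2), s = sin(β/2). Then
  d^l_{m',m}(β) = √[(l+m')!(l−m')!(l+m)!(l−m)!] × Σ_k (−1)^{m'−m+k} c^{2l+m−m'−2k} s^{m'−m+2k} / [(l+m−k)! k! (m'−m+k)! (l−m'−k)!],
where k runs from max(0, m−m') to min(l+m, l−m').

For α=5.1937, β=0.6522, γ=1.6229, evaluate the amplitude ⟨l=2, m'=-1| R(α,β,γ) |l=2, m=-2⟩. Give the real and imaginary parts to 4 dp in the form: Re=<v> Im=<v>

Re=0.3010 Im=-0.4539

First d^2_{-1,-2}(β=0.6522), then the phase factors e^{-i(-1)α} and e^{-i(-2)γ}:
c=cos(0.6522/2)=0.947299, s=sin(0.6522/2)=0.320351; N=√[1·6·1·24]=12.000000
The bounds max(0,m−m')=0 and min(l+m,l−m')=0 give 1 term
  k=0: (−1)^1·12.0000/(6)·0.9473^3·0.3204^1 = -0.544650
d^2_{-1,-2}(0.6522) = -0.544650
Phases: e^{-i·(-1)·5.1937}=+0.462942-0.886389i, e^{-i·(-2)·1.6229}=-0.994575-0.104019i ⇒ D=+0.300991-0.453925i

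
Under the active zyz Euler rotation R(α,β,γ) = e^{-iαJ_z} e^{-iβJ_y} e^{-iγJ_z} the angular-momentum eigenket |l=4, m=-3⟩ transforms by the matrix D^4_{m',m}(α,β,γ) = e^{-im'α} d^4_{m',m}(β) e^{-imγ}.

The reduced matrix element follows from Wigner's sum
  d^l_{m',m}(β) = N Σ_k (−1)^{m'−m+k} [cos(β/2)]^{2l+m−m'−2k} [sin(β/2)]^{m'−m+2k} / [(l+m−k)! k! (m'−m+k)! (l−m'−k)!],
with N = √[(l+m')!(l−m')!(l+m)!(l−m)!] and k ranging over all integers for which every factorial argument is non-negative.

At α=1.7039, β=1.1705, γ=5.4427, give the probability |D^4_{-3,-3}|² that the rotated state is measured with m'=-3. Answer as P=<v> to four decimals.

P=0.2338

D^4_{-3,-3}(1.7039,1.1705,5.4427) = e^{-i·-3·1.7039}·d^4_{-3,-3}(1.1705)·e^{-i·-3·5.4427}. Compute d first:
With c≡cos(β/2)=0.833574 and s≡sin(β/2)=0.552408, N=[1·5040·1·5040]^{1/2}=5040.000000
Admissible k: 0..1 (factorial args all ≥0)
  k=0: (−1)^0·5040.0000/(5040)·0.8336^8·0.5524^0 = +0.233106
  k=1: (−1)^1·5040.0000/(720)·0.8336^6·0.5524^2 = -0.716610
d^4_{-3,-3}(1.1705) = +0.233106 -0.716610 = -0.483504
|D^4_{-3,-3}|² = |d^4_{-3,-3}(β)|² = (-0.483504)² = 0.233776 (the z-rotation phases have unit modulus)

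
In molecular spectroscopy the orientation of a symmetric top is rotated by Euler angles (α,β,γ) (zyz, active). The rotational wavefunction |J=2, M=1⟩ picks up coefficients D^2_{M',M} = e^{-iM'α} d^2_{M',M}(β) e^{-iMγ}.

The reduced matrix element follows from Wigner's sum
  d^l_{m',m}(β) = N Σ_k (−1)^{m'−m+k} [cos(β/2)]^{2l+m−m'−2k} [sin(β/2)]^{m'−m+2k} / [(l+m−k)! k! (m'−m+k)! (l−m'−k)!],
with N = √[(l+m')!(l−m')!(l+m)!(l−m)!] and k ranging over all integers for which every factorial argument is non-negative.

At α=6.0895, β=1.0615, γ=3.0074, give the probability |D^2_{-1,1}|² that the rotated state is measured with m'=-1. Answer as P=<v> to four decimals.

P=0.2561

D^2_{-1,1}(6.0895,1.0615,3.0074) = e^{-i·-1·6.0895}·d^2_{-1,1}(1.0615)·e^{-i·1·3.0074}. Compute d first:
Half-angle: c=0.862428, s=0.506180. N=√(1·6·6·1)=6.000000
k: max(0,(1)−(-1))=2 … min(2+(1),2−(-1))=3
  k=2: (−1)^0·6.0000/(2)·0.8624^2·0.5062^2 = +0.571712
  k=3: (−1)^1·6.0000/(6)·0.8624^0·0.5062^4 = -0.065648
d^2_{-1,1}(1.0615) = +0.571712 -0.065648 = +0.506064
|D^2_{-1,1}|² = |d^2_{-1,1}(β)|² = (+0.506064)² = 0.256101 (the z-rotation phases have unit modulus)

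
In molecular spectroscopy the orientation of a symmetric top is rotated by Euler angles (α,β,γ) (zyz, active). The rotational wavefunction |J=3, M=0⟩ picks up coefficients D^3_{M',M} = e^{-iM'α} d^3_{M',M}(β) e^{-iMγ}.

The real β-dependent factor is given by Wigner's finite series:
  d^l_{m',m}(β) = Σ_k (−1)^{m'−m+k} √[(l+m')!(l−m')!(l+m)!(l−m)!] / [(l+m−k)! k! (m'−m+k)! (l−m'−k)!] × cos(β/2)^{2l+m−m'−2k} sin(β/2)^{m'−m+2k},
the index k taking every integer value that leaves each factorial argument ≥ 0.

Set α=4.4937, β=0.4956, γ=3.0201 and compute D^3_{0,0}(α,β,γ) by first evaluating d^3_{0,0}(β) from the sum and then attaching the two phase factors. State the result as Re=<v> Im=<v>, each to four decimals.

Re=0.3823 Im=0.0000

First d^3_{0,0}(β=0.4956), then the phase factors e^{-i(0)α} and e^{-i(0)γ}:
c=cos(0.4956/2)=0.969454, s=sin(0.4956/2)=0.245272; N=√[6·6·6·6]=36.000000
The bounds max(0,m−m')=0 and min(l+m,l−m')=3 give 4 terms
  k=0: (−1)^0·36.0000/(36)·0.9695^6·0.2453^0 = +0.830165
  k=1: (−1)^1·36.0000/(4)·0.9695^4·0.2453^2 = -0.478241
  k=2: (−1)^2·36.0000/(4)·0.9695^2·0.2453^4 = +0.030612
  k=3: (−1)^3·36.0000/(36)·0.9695^0·0.2453^6 = -0.000218
d^3_{0,0}(0.4956) = +0.830165 -0.478241 +0.030612 -0.000218 = +0.382317
Attach z-rotation phases: D = e^{-i(0)(4.4937)}·(+0.382317)·e^{-i(0)(3.0201)} = +0.382317+0.000000i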